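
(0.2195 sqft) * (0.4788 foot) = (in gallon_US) 0.7862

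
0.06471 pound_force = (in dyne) 2.878e+04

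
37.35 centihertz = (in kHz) 0.0003735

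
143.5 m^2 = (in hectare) 0.01435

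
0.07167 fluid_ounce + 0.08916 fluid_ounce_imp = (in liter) 0.004653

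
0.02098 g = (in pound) 4.625e-05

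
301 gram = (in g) 301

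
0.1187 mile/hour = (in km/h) 0.191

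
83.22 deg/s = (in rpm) 13.87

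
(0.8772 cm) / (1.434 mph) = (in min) 0.0002281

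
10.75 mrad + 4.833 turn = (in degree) 1740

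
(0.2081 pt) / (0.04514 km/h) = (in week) 9.681e-09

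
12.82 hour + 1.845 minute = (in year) 0.001467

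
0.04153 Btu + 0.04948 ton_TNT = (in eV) 1.292e+27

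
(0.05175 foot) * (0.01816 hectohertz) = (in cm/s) 2.864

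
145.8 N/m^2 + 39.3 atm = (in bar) 39.82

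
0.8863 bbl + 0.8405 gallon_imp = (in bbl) 0.9103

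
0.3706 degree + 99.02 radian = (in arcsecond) 2.043e+07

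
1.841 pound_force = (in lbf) 1.841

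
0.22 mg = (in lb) 4.85e-07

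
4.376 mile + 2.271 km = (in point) 2.64e+07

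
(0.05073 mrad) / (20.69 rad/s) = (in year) 7.775e-14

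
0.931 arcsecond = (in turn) 7.184e-07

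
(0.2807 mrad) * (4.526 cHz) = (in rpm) 0.0001213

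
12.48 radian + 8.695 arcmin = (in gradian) 794.7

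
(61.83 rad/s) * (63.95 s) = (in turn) 629.3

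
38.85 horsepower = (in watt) 2.897e+04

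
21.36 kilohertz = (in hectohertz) 213.6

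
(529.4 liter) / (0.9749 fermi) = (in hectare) 5.43e+10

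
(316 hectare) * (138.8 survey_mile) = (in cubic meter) 7.059e+11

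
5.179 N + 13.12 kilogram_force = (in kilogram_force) 13.65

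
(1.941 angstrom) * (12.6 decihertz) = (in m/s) 2.446e-10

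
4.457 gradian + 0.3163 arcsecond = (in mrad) 70.01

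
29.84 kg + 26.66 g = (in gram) 2.987e+04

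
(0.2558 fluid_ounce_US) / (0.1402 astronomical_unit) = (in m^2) 3.607e-16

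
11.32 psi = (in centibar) 78.05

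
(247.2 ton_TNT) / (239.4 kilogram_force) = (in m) 4.406e+08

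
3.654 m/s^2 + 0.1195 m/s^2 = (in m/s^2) 3.773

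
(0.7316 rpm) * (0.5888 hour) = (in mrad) 1.624e+05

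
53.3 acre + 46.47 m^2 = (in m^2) 2.157e+05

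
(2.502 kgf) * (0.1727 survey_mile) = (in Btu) 6.464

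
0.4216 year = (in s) 1.33e+07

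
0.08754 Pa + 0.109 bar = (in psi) 1.581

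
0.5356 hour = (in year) 6.114e-05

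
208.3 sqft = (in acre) 0.004782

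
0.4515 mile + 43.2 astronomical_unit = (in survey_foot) 2.12e+13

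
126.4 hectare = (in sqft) 1.361e+07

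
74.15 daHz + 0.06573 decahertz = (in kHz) 0.7422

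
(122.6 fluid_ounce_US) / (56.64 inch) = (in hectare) 2.52e-07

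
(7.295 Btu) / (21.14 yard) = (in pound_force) 89.51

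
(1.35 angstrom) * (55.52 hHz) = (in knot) 1.457e-06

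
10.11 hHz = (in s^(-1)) 1011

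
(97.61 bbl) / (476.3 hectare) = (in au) 2.178e-17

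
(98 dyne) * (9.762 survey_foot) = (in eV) 1.82e+16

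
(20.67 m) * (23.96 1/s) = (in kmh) 1783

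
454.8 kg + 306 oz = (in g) 4.635e+05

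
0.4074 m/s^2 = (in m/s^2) 0.4074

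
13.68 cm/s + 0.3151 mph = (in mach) 0.0008155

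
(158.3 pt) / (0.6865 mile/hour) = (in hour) 5.055e-05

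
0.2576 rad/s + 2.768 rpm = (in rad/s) 0.5475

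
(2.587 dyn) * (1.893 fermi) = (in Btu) 4.642e-23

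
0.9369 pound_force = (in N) 4.168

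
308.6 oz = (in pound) 19.29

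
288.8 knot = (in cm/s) 1.486e+04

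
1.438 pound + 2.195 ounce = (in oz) 25.2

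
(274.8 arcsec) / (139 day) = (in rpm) 1.059e-09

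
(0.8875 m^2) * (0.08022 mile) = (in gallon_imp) 2.52e+04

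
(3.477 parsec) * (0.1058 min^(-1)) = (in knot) 3.677e+14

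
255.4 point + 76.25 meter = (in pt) 2.164e+05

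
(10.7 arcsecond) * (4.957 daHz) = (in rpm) 0.02456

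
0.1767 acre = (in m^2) 715.1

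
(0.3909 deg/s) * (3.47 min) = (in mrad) 1420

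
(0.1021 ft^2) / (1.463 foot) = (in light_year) 2.248e-18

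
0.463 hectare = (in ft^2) 4.984e+04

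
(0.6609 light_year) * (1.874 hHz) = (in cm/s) 1.172e+20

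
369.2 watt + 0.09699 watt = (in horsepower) 0.4952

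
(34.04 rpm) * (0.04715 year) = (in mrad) 5.3e+09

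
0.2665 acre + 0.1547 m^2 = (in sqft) 1.161e+04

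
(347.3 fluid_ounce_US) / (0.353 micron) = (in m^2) 2.91e+04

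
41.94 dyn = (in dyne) 41.94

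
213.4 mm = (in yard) 0.2334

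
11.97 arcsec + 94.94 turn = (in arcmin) 2.051e+06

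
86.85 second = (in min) 1.448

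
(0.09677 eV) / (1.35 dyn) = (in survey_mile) 7.136e-19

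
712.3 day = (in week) 101.8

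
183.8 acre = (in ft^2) 8.006e+06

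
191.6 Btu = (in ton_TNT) 4.831e-05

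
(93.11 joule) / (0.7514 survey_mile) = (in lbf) 0.01731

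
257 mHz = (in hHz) 0.00257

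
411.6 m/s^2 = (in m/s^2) 411.6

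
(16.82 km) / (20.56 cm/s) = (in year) 0.002594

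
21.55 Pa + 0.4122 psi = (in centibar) 2.864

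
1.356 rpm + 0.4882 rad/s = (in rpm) 6.018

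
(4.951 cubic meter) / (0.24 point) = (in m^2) 5.848e+04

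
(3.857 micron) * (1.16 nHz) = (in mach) 1.314e-17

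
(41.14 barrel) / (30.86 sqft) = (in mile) 0.001418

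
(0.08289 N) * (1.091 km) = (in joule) 90.43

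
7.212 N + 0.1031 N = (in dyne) 7.315e+05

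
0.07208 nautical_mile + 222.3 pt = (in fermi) 1.336e+17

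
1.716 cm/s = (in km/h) 0.06178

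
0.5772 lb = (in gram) 261.8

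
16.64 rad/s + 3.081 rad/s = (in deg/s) 1130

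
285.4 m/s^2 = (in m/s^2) 285.4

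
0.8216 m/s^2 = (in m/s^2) 0.8216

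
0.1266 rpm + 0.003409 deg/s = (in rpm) 0.1272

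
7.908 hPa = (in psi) 0.1147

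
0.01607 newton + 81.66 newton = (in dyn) 8.168e+06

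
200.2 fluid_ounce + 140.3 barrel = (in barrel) 140.3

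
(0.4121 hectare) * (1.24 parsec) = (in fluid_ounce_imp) 5.55e+24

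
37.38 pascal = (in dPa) 373.8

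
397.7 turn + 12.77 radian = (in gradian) 1.599e+05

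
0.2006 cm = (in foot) 0.006581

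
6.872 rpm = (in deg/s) 41.23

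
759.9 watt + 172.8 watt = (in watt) 932.7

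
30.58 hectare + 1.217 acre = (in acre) 76.78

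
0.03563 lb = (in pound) 0.03563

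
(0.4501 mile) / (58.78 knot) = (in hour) 0.006654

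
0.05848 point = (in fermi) 2.063e+10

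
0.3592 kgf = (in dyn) 3.523e+05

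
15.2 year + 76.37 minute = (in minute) 7.989e+06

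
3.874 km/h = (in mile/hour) 2.407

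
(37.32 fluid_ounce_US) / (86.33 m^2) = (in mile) 7.944e-09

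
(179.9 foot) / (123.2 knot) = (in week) 1.43e-06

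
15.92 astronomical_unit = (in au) 15.92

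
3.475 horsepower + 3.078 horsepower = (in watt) 4887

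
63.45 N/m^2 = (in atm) 0.0006262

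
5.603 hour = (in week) 0.03335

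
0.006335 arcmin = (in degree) 0.0001056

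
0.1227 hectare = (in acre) 0.3032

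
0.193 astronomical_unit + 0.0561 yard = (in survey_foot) 9.473e+10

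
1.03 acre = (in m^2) 4168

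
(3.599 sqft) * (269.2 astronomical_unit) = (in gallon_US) 3.557e+15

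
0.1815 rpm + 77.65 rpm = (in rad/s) 8.15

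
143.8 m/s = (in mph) 321.7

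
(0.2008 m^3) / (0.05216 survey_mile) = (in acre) 5.911e-07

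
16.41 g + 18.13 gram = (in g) 34.54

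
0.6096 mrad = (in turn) 9.702e-05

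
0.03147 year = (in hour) 275.7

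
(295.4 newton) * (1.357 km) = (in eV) 2.502e+24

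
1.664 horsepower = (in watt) 1241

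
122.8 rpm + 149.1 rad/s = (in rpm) 1547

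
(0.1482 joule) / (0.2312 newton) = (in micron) 6.41e+05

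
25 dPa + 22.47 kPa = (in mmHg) 168.6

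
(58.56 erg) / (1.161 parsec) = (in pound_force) 3.675e-23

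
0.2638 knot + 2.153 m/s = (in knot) 4.449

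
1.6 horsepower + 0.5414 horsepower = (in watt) 1597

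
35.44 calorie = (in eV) 9.255e+20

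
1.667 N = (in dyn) 1.667e+05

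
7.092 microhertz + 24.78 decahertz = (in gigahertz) 2.478e-07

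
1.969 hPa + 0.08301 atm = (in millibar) 86.08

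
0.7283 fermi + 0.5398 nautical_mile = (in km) 0.9997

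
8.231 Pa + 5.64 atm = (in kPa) 571.5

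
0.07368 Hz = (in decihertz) 0.7368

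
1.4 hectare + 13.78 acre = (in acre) 17.24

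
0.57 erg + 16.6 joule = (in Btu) 0.01573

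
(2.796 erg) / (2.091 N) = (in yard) 1.462e-07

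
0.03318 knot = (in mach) 5.013e-05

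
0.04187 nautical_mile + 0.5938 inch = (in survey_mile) 0.04819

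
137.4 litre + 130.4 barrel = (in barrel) 131.3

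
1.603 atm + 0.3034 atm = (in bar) 1.932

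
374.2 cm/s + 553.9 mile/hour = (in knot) 488.6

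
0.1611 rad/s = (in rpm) 1.538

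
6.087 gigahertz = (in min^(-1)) 3.652e+11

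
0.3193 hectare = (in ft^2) 3.437e+04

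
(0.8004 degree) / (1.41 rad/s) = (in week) 1.638e-08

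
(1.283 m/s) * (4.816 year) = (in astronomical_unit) 0.001303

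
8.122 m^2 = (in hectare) 0.0008122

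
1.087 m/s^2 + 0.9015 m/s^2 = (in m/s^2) 1.988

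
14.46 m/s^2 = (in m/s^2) 14.46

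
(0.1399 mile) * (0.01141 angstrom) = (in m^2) 2.569e-10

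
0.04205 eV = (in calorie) 1.61e-21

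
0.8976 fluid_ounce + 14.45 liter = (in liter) 14.48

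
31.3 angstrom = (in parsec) 1.014e-25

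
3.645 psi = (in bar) 0.2513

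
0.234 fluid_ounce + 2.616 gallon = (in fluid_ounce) 335.1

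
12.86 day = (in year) 0.03523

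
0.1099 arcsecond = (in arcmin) 0.001832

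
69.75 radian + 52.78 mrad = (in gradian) 4444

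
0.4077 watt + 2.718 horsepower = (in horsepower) 2.719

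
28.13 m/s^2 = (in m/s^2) 28.13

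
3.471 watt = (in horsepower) 0.004655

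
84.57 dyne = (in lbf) 0.0001901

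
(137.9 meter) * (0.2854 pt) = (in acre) 3.431e-06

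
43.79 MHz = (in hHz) 4.379e+05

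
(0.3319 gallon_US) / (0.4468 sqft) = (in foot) 0.0993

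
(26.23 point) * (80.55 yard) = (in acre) 0.0001684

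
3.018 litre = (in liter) 3.018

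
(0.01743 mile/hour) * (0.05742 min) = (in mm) 26.84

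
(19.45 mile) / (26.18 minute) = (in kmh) 71.74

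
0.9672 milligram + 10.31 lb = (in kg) 4.677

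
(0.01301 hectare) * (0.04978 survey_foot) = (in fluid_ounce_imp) 6.948e+04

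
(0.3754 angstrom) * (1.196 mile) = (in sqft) 7.778e-07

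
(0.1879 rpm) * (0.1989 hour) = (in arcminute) 4.844e+04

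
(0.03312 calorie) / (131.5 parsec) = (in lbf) 7.677e-21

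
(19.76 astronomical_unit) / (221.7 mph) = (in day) 3.452e+05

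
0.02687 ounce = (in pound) 0.001679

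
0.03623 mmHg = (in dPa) 48.3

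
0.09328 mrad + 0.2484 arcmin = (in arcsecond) 34.14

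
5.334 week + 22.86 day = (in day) 60.2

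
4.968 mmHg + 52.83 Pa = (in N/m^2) 715.2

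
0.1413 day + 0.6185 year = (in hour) 5421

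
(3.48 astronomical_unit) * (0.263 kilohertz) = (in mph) 3.063e+14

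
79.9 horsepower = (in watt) 5.958e+04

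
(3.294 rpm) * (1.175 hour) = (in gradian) 9.289e+04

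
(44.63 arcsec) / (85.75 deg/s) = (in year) 4.584e-12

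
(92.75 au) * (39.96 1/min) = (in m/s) 9.241e+12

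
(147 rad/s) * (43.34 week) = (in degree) 2.208e+11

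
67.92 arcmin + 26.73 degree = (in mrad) 486.3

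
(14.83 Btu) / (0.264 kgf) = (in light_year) 6.388e-13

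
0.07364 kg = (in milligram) 7.364e+04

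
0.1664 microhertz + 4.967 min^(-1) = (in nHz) 8.278e+07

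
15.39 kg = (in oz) 542.9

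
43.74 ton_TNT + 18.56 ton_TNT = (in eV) 1.627e+30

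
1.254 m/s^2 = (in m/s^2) 1.254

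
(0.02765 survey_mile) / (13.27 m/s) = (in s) 3.353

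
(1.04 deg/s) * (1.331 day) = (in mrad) 2.087e+06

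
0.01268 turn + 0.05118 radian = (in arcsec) 2.699e+04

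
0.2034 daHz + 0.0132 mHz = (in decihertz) 20.34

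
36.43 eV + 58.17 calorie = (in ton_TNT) 5.817e-08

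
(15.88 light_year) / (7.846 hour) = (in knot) 1.034e+13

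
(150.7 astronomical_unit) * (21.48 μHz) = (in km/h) 1.743e+09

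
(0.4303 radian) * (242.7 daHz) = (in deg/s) 5.984e+04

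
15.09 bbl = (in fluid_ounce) 8.112e+04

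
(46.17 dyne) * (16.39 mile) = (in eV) 7.601e+19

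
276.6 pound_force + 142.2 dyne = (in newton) 1230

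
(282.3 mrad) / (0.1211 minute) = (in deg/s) 2.226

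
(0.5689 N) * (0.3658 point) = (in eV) 4.582e+14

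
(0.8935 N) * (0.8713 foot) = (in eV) 1.481e+18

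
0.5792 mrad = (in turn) 9.218e-05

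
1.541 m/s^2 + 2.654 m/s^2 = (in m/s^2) 4.195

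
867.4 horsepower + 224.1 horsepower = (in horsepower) 1091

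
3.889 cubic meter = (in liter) 3889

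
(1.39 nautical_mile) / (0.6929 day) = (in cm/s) 4.3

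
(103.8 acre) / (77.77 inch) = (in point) 6.028e+08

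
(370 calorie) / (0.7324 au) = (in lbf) 3.176e-09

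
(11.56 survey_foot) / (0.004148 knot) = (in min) 27.52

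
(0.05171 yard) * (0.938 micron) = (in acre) 1.096e-11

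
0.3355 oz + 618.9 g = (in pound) 1.385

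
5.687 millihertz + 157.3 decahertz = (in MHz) 0.001573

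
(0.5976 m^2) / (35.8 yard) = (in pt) 51.75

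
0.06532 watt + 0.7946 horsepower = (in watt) 592.6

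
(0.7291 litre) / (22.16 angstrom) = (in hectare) 32.9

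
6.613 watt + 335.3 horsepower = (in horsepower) 335.3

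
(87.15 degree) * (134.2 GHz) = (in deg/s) 1.17e+13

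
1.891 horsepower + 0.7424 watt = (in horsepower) 1.892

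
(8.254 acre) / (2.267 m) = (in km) 14.73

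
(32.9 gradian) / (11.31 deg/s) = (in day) 3.03e-05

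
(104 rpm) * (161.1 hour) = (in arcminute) 2.171e+10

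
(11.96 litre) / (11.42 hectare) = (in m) 1.047e-07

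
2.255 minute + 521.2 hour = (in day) 21.72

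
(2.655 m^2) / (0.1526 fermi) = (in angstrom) 1.74e+26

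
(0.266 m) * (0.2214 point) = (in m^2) 2.078e-05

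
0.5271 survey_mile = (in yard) 927.7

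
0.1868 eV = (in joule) 2.993e-20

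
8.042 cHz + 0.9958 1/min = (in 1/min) 5.821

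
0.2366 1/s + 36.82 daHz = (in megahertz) 0.0003684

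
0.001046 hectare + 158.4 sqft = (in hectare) 0.002518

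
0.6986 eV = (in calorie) 2.675e-20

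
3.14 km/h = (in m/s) 0.8722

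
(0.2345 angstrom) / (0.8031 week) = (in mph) 1.08e-16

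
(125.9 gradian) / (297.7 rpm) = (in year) 2.012e-09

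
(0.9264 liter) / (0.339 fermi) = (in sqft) 2.942e+13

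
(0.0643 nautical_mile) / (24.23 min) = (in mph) 0.1832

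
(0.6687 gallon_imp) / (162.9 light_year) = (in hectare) 1.973e-25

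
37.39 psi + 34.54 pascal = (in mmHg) 1934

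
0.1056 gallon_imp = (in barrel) 0.00302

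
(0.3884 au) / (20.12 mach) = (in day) 98.16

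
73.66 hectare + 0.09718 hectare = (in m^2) 7.376e+05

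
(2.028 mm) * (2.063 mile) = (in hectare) 0.0006733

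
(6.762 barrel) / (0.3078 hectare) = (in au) 2.335e-15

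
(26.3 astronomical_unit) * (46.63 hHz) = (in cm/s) 1.835e+18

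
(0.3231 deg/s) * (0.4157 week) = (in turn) 225.6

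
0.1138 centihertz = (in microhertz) 1138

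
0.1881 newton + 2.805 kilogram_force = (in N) 27.7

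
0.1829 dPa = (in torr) 0.0001372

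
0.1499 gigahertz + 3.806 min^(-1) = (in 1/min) 8.994e+09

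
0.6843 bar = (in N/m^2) 6.843e+04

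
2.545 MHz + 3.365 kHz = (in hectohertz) 2.548e+04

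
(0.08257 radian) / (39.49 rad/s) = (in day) 2.42e-08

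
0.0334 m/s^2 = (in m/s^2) 0.0334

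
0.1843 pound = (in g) 83.6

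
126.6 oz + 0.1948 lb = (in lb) 8.107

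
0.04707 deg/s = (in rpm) 0.007845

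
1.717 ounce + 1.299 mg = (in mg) 4.868e+04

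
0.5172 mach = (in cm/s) 1.761e+04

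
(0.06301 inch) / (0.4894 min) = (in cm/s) 0.00545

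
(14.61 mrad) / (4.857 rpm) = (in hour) 7.979e-06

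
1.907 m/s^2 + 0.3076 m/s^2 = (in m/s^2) 2.215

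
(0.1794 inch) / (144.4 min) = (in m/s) 5.259e-07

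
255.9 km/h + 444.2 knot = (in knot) 582.4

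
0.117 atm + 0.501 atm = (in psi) 9.082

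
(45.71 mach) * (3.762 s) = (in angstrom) 5.855e+14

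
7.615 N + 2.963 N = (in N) 10.58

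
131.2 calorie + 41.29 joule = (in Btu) 0.5594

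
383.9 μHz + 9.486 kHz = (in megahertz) 0.009486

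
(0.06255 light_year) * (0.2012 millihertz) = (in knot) 2.314e+11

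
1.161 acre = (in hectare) 0.4698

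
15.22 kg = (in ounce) 536.9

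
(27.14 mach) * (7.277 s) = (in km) 67.25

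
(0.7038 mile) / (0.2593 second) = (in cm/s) 4.368e+05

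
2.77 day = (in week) 0.3957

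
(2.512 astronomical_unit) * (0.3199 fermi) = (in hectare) 1.202e-08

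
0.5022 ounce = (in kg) 0.01424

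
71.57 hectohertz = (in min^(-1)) 4.294e+05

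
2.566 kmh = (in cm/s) 71.28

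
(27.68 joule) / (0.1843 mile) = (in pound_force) 0.02098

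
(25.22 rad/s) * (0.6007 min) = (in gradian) 5.787e+04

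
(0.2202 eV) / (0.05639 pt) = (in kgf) 1.808e-16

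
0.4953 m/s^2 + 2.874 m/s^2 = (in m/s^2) 3.369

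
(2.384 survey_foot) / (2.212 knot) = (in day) 7.391e-06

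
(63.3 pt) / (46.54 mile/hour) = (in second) 0.001073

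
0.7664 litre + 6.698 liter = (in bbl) 0.04695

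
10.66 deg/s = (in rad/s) 0.1861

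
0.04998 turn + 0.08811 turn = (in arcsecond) 1.79e+05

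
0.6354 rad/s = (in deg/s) 36.41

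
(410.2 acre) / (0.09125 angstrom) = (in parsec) 5.896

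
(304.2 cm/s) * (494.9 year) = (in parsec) 1.539e-06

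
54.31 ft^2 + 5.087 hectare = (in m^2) 5.088e+04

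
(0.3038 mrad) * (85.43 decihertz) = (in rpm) 0.02478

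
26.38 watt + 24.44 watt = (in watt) 50.82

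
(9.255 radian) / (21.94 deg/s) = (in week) 3.996e-05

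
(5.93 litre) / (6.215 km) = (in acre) 2.358e-10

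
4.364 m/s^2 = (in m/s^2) 4.364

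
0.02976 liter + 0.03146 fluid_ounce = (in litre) 0.03069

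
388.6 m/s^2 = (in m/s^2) 388.6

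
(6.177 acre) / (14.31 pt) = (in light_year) 5.234e-10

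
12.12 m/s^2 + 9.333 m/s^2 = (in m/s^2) 21.45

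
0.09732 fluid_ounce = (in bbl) 1.81e-05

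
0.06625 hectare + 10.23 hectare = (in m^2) 1.03e+05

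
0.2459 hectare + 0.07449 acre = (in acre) 0.6821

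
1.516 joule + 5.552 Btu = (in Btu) 5.553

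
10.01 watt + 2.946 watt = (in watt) 12.96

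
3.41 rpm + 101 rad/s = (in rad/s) 101.4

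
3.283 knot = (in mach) 0.00496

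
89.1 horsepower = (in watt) 6.644e+04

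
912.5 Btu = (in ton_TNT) 0.0002301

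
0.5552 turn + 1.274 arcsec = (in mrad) 3488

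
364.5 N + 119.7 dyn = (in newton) 364.5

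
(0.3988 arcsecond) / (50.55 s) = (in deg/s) 2.191e-06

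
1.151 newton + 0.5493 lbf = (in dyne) 3.594e+05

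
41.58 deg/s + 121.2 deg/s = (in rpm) 27.13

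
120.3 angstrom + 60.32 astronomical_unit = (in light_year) 0.0009538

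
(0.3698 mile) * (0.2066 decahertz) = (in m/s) 1230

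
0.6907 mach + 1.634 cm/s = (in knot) 457.2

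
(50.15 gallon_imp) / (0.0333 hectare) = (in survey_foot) 0.002246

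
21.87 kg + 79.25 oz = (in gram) 2.412e+04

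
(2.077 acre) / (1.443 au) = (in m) 3.894e-08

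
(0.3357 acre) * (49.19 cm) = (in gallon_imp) 1.47e+05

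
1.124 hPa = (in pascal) 112.4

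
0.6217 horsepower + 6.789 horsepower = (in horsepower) 7.411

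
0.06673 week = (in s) 4.036e+04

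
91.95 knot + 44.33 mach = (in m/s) 1.514e+04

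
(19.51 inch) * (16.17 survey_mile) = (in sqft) 1.388e+05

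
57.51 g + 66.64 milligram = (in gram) 57.58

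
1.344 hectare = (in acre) 3.321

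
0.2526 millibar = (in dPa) 252.6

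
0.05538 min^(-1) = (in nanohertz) 9.23e+05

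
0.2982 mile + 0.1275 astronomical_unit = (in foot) 6.258e+10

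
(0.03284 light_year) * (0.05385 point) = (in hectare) 5.902e+05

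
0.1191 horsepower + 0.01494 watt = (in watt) 88.83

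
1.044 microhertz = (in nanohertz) 1044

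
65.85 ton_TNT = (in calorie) 6.585e+10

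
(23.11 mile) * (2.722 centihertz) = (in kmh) 3645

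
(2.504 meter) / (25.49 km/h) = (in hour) 9.823e-05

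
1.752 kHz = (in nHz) 1.752e+12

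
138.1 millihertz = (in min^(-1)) 8.286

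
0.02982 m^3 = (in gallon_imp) 6.559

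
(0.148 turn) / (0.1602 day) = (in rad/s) 6.718e-05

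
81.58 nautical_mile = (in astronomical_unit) 1.01e-06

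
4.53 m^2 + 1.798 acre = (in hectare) 0.7281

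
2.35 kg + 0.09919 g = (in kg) 2.35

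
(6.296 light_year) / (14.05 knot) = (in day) 9.538e+10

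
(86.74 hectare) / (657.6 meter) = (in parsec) 4.275e-14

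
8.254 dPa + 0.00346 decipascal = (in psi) 0.0001198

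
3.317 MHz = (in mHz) 3.317e+09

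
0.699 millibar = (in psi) 0.01014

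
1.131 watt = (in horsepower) 0.001517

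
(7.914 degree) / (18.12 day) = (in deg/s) 5.055e-06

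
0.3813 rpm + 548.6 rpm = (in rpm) 549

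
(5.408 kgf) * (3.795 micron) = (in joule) 0.0002013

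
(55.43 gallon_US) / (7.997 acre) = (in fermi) 6.484e+09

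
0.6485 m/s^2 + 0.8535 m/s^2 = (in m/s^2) 1.502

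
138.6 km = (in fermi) 1.386e+20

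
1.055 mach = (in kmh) 1293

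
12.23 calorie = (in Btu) 0.0485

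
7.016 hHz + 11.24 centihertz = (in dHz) 7017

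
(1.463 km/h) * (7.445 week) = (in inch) 7.204e+07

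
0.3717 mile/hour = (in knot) 0.323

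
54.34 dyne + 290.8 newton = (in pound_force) 65.37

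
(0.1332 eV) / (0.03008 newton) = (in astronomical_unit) 4.743e-30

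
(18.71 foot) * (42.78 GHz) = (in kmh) 8.783e+11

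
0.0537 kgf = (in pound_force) 0.1184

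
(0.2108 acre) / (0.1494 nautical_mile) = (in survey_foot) 10.12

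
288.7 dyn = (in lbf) 0.000649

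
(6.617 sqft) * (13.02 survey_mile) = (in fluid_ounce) 4.356e+08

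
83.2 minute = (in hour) 1.387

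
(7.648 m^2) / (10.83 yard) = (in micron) 7.723e+05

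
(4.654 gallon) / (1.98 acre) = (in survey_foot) 7.213e-06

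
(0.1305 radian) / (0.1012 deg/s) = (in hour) 0.02052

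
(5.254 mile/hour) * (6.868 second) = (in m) 16.13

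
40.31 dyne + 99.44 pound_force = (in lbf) 99.44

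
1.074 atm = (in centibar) 108.8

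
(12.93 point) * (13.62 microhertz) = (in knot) 1.208e-07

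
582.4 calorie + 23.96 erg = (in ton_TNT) 5.824e-07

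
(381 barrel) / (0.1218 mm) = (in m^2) 4.973e+05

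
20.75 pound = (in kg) 9.412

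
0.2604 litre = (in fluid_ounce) 8.805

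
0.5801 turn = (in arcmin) 1.253e+04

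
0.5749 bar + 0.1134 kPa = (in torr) 432.1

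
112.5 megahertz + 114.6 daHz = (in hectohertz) 1.125e+06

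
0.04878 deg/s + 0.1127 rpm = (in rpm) 0.1208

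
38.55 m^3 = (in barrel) 242.5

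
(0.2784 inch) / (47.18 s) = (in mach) 4.402e-07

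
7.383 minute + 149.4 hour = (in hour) 149.5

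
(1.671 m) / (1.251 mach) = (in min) 6.538e-05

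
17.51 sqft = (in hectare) 0.0001627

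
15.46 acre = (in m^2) 6.256e+04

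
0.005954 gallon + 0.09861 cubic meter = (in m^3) 0.09863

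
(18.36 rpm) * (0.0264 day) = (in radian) 4385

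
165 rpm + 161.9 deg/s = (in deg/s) 1152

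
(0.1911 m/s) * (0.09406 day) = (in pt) 4.402e+06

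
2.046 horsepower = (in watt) 1526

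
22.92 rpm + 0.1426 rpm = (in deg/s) 138.4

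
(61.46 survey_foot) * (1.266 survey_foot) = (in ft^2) 77.81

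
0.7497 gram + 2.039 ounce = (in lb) 0.1291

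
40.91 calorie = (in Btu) 0.1622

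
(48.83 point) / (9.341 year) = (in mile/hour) 1.308e-10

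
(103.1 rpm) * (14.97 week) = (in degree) 5.601e+09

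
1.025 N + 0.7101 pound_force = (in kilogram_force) 0.4266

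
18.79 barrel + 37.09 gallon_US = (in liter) 3128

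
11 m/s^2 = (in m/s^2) 11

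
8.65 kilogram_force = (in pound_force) 19.07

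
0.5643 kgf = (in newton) 5.534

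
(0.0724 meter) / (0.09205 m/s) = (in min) 0.01311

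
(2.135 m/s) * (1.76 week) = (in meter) 2.273e+06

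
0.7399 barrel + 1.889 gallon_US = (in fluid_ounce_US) 4219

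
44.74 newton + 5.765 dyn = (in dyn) 4.474e+06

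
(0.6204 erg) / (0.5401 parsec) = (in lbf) 8.369e-25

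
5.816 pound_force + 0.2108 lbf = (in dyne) 2.681e+06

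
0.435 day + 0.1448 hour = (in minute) 635.1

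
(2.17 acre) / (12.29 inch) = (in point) 7.974e+07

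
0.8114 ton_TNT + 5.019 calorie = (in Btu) 3.218e+06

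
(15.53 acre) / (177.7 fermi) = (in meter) 3.537e+17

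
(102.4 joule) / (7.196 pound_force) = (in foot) 10.5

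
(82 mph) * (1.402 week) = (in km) 3.108e+04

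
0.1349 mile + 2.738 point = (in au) 1.451e-09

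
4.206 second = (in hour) 0.001168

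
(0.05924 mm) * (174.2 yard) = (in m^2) 0.009436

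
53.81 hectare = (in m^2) 5.381e+05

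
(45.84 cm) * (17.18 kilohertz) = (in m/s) 7875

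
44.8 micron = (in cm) 0.00448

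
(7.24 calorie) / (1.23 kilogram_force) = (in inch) 98.87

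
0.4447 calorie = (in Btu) 0.001764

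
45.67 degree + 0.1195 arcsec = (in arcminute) 2740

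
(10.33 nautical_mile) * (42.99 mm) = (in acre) 0.2032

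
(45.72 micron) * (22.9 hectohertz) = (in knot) 0.2035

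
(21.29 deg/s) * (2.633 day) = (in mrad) 8.453e+07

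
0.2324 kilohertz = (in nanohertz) 2.324e+11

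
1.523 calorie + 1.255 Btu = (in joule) 1330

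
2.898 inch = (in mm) 73.61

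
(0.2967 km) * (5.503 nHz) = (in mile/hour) 3.652e-06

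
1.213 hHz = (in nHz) 1.213e+11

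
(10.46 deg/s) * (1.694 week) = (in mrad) 1.87e+08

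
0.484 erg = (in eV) 3.021e+11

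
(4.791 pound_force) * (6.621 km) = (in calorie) 3.372e+04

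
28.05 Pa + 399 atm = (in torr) 3.032e+05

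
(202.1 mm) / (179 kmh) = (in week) 6.721e-09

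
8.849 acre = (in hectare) 3.581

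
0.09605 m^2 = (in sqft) 1.034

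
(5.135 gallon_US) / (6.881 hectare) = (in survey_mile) 1.755e-10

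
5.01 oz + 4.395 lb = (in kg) 2.136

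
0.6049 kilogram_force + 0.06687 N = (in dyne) 5.999e+05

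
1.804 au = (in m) 2.699e+11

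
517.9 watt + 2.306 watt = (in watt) 520.2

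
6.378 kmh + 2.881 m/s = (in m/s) 4.653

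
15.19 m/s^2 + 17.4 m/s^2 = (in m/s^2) 32.59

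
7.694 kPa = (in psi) 1.116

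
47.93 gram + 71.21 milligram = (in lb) 0.1058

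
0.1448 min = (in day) 0.0001006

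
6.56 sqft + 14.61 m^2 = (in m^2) 15.22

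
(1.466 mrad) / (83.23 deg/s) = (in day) 1.168e-08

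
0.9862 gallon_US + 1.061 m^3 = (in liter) 1065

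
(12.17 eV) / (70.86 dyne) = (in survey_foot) 9.028e-15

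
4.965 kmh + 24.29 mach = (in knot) 1.608e+04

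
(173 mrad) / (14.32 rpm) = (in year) 3.658e-09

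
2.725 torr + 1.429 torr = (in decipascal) 5538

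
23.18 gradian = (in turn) 0.05795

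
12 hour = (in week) 0.07143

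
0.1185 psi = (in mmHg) 6.128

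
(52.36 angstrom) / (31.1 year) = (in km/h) 1.922e-17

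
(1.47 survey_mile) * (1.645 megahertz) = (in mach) 1.143e+07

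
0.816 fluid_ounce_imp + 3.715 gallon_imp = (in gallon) 4.468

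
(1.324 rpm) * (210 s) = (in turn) 4.634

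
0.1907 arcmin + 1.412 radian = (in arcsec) 2.913e+05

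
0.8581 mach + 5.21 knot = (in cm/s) 2.949e+04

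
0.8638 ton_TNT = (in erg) 3.614e+16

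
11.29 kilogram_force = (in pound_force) 24.89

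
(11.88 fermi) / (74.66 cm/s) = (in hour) 4.42e-18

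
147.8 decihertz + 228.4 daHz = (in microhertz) 2.299e+09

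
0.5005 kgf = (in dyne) 4.908e+05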